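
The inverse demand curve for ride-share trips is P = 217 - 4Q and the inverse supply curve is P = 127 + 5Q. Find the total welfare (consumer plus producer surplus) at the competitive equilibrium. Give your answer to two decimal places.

Set 217 - 4Q = 127 + 5Q, which gives 90 = 9Q, so Q* = 10 and P* = 217 - 4(10) = 177.
Total surplus is the full triangle between the curves from 0 to Q*: (1/2)(10)(217 - 127) = 450.

450.00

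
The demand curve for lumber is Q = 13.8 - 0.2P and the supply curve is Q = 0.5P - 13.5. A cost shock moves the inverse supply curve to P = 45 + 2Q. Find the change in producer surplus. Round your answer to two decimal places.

-24.24

Rewriting demand in inverse form: P = 69 - 5Q.
Rewriting supply in inverse form: P = 27 + 2Q.
Initial equilibrium: Q_0 = 6, P_0 = 39; CS_0 = (1/2)(6)(30) = 90, PS_0 = (1/2)(6)(12) = 36.
New equilibrium: 69 - 5Q = 45 + 2Q gives Q_1 = 3.4286, P_1 = 51.8571; CS_1 = 29.3878, PS_1 = 11.7551.
Change in producer surplus = 11.7551 - 36 = -24.2449.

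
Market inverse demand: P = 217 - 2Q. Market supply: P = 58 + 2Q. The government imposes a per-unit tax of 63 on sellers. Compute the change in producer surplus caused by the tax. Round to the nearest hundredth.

-1004.06

Without the tax, 217 - 2Q = 58 + 2Q so Q* = 39.75 and P* = 137.5.
With the tax, sellers need 63 more per unit: 217 - 2Q = 58 + 2Q + 63, so Q_t = 24. Buyers pay P_b = 169; sellers receive P_s = P_b - 63 = 106.
Producers lose the trapezoid between P_s and P* out to Q_t plus the triangle from Q_t to Q*: change in PS = 576 - 1580.0625 = -1004.0625.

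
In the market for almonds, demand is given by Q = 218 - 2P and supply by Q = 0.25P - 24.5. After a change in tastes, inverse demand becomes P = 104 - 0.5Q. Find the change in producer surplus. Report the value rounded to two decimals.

Rewriting demand in inverse form: P = 109 - 0.5Q.
Rewriting supply in inverse form: P = 98 + 4Q.
Initial equilibrium: Q_0 = 2.4444, P_0 = 107.7778; CS_0 = (1/2)(2.4444)(1.2222) = 1.4938, PS_0 = (1/2)(2.4444)(9.7778) = 11.9506.
New equilibrium: 104 - 0.5Q = 98 + 4Q gives Q_1 = 1.3333, P_1 = 103.3333; CS_1 = 0.4444, PS_1 = 3.5556.
Change in producer surplus = 3.5556 - 11.9506 = -8.3951.

-8.40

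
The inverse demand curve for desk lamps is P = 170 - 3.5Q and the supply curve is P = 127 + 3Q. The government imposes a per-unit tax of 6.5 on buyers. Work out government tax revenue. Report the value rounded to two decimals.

Without the tax, 170 - 3.5Q = 127 + 3Q so Q* = 6.6154 and P* = 146.8462.
A tax on buyers shifts demand down by 6.5: (170 - 6.5) - 3.5Q = 127 + 3Q, so Q_t = 5.6154. Buyers pay P_b = 150.3462; sellers receive P_s = P_b - 6.5 = 143.8462.
Tax revenue = t x Q_t = 6.5 x 5.6154 = 36.5.

36.50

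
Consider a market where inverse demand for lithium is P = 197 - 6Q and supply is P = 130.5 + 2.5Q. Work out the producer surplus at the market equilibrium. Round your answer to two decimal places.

76.51

Setting demand equal to supply, 66.5 = 8.5Q, so Q* = 7.8235 and P* = 150.0588.
The supply curve's price intercept is 130.5, so PS = (1/2)(Q*)(P* - 130.5) = (1/2)(7.8235)(19.5588) = 76.5095.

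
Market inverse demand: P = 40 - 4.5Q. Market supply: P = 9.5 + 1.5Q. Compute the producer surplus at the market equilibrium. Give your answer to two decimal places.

19.38

Equilibrium: 40 - 4.5Q = 9.5 + 1.5Q, so Q* = 5.0833 and P* = 17.125.
PS is the area between P* and the supply curve from 0 to Q*: (1/2)(5.0833)(7.625) = 19.3802.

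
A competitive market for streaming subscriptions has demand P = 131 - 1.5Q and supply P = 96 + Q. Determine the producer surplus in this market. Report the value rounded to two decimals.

98.00

Equilibrium: 131 - 1.5Q = 96 + Q, so Q* = 14 and P* = 110.
The supply curve's price intercept is 96, so PS = (1/2)(Q*)(P* - 96) = (1/2)(14)(14) = 98.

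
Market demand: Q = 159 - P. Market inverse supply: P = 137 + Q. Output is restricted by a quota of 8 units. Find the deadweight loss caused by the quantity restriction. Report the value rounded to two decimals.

9.00

Rewriting demand in inverse form: P = 159 - Q.
Without the quota, 159 - Q = 137 + Q gives Q* = 11.
At Q = 8 the demand price is 159 - (8) = 151 and the supply price is 137 + (8) = 145.
Deadweight loss is the triangle between the curves from 8 to 11: (1/2)(151 - 145)(11 - 8) = 9.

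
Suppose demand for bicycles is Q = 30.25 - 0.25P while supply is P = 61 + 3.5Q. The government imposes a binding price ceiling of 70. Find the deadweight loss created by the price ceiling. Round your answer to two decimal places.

Rewriting demand in inverse form: P = 121 - 4Q.
Without the control, 121 - 4Q = 61 + 3.5Q so Q* = 8 and P* = 89.
At P = 70, sellers supply (70 - 61)/3.5 = 2.5714 while buyers want more, so the quantity traded is 2.5714 at price 70.
At Q = 2.5714 the demand price is 110.7143 and the supply price is 70. Deadweight loss is the triangle between the curves from 2.5714 to 8: (1/2)(110.7143 - 70)(8 - 2.5714) = 110.5102.

110.51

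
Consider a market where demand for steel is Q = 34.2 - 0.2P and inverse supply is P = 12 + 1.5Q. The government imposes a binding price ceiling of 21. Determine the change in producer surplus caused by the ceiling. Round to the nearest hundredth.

Rewriting demand in inverse form: P = 171 - 5Q.
Without the control, 171 - 5Q = 12 + 1.5Q so Q* = 24.4615 and P* = 48.6923.
At the ceiling price 21, quantity supplied is (21 - 12)/1.5 = 6; supply is the short side, so Q = 6 trades at P = 21.
PS goes from (1/2)(24.4615)(36.6923) = 448.7751 to 27 (computed as (21 - 12)(6) - (1/2)(1.5)(6)^2), a change of -421.7751.

-421.78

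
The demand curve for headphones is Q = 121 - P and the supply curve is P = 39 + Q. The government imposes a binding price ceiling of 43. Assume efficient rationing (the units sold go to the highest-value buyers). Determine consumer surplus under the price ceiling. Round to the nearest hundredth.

Rewriting demand in inverse form: P = 121 - Q.
Free-market equilibrium: 121 - Q = 39 + Q gives Q* = 41, P* = 80.
At the ceiling price 43, quantity supplied is (43 - 39)/1 = 4; supply is the short side, so Q = 4 trades at P = 43.
The demand price at Q = 4 is 117. CS is the trapezoid between demand and 43 over [0, 4]: (1/2)[(121 - 43) + (117 - 43)](4) = 304.

304.00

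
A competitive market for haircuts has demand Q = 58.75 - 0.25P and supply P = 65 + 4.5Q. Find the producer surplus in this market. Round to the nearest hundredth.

900.00

Rewriting demand in inverse form: P = 235 - 4Q.
Setting demand equal to supply, 170 = 8.5Q, so Q* = 20 and P* = 155.
PS is the area between P* and the supply curve from 0 to Q*: (1/2)(20)(90) = 900.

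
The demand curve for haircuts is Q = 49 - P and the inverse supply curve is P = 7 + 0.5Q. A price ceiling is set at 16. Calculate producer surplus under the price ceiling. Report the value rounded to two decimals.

Rewriting demand in inverse form: P = 49 - Q.
Without the control, 49 - Q = 7 + 0.5Q so Q* = 28 and P* = 21.
At the ceiling price 16, quantity supplied is (16 - 7)/0.5 = 18; supply is the short side, so Q = 18 trades at P = 16.
PS is the triangle above supply below 16: (1/2)(18)(16 - 7) = 81.

81.00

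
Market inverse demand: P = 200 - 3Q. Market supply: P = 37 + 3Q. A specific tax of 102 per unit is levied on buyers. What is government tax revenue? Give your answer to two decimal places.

Without the tax, 200 - 3Q = 37 + 3Q so Q* = 27.1667 and P* = 118.5.
With the tax, buyers' net willingness to pay falls by 102: (200 - 102) - 3Q = 37 + 3Q, so Q_t = 10.1667. Buyers pay P_b = 169.5; sellers receive P_s = P_b - 102 = 67.5.
Revenue is the tax times quantity traded: 102 x 10.1667 = 1037.

1037.00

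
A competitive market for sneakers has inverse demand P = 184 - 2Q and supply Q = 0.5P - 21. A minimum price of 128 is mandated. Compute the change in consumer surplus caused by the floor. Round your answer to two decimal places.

-476.25

Rewriting supply in inverse form: P = 42 + 2Q.
Free-market equilibrium: 184 - 2Q = 42 + 2Q gives Q* = 35.5, P* = 113.
At the floor price 128, quantity demanded is (184 - 128)/2 = 28; demand is the short side, so Q = 28 trades at P = 128.
CS goes from (1/2)(35.5)(71) = 1260.25 to 784 (computed as (184 - 128)(28) - (1/2)(2)(28)^2), a change of -476.25.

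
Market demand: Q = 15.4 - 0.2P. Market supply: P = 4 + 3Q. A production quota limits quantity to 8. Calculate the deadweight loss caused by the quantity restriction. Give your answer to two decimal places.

Rewriting demand in inverse form: P = 77 - 5Q.
Without the quota, 77 - 5Q = 4 + 3Q gives Q* = 9.125.
At Q = 8 the demand price is 77 - 5(8) = 37 and the supply price is 4 + 3(8) = 28.
Deadweight loss is the triangle between the curves from 8 to 9.125: (1/2)(37 - 28)(9.125 - 8) = 5.0625.

5.06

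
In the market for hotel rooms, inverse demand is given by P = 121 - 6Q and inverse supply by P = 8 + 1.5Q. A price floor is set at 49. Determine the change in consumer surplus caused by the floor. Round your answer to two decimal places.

-249.01

Without the control, 121 - 6Q = 8 + 1.5Q so Q* = 15.0667 and P* = 30.6.
At the floor price 49, quantity demanded is (121 - 49)/6 = 12; demand is the short side, so Q = 12 trades at P = 49.
CS goes from (1/2)(15.0667)(90.4) = 681.0133 to 432 (computed as (121 - 49)(12) - (1/2)(6)(12)^2), a change of -249.0133.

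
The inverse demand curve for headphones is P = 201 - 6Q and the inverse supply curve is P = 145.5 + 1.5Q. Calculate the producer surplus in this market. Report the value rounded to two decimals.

41.07

Setting demand equal to supply, 55.5 = 7.5Q, so Q* = 7.4 and P* = 156.6.
Producer surplus is the triangle above supply below P*: (1/2)(7.4)(156.6 - 145.5) = (1/2)(7.4)(11.1) = 41.07.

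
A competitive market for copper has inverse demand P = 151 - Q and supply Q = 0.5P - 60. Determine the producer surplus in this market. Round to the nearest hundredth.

Rewriting supply in inverse form: P = 120 + 2Q.
Setting demand equal to supply, 31 = 3Q, so Q* = 10.3333 and P* = 140.6667.
PS is the area between P* and the supply curve from 0 to Q*: (1/2)(10.3333)(20.6667) = 106.7778.

106.78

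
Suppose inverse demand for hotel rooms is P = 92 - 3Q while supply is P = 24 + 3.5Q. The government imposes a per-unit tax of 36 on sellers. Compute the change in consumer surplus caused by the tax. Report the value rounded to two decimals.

Pre-tax equilibrium: 92 - 3Q = 24 + 3.5Q gives Q* = 10.4615, P* = 60.6154.
With the tax, sellers need 36 more per unit: 92 - 3Q = 24 + 3.5Q + 36, so Q_t = 4.9231. Buyers pay P_b = 77.2308; sellers receive P_s = P_b - 36 = 41.2308.
Consumers lose the trapezoid between P* and P_b out to Q_t plus the triangle from Q_t to Q*: change in CS = 36.355 - 164.1657 = -127.8107.

-127.81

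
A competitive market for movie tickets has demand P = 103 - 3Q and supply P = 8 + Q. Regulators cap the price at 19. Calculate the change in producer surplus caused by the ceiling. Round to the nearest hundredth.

Free-market equilibrium: 103 - 3Q = 8 + Q gives Q* = 23.75, P* = 31.75.
At P = 19, sellers supply (19 - 8)/1 = 11 while buyers want more, so the quantity traded is 11 at price 19.
PS goes from (1/2)(23.75)(23.75) = 282.0312 to 60.5 (computed as (19 - 8)(11) - (1/2)(1)(11)^2), a change of -221.5312.

-221.53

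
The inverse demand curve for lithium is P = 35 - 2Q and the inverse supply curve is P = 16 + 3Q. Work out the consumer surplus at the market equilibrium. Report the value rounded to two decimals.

Equilibrium: 35 - 2Q = 16 + 3Q, so Q* = 3.8 and P* = 27.4.
The demand choke price is 35, so CS = (1/2)(Q*)(35 - P*) = (1/2)(3.8)(7.6) = 14.44.

14.44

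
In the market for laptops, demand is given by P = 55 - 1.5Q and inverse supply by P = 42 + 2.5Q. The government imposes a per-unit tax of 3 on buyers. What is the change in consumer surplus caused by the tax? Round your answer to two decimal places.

-3.23

Without the tax, 55 - 1.5Q = 42 + 2.5Q so Q* = 3.25 and P* = 50.125.
A tax on buyers shifts demand down by 3: (55 - 3) - 1.5Q = 42 + 2.5Q, so Q_t = 2.5. Buyers pay P_b = 51.25; sellers receive P_s = P_b - 3 = 48.25.
CS falls from (1/2)(3.25)(4.875) = 7.9219 to (1/2)(2.5)(3.75) = 4.6875, a change of -3.2344.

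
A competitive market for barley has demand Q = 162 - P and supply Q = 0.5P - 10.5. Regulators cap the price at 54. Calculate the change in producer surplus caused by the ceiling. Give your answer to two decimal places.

-1936.75

Rewriting demand in inverse form: P = 162 - Q.
Rewriting supply in inverse form: P = 21 + 2Q.
Without the control, 162 - Q = 21 + 2Q so Q* = 47 and P* = 115.
At P = 54, sellers supply (54 - 21)/2 = 16.5 while buyers want more, so the quantity traded is 16.5 at price 54.
PS goes from (1/2)(47)(94) = 2209 to 272.25 (computed as (54 - 21)(16.5) - (1/2)(2)(16.5)^2), a change of -1936.75.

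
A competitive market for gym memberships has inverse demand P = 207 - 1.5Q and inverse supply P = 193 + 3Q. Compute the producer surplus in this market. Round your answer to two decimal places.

Set 207 - 1.5Q = 193 + 3Q, which gives 14 = 4.5Q, so Q* = 3.1111 and P* = 207 - 1.5(3.1111) = 202.3333.
Producer surplus is the triangle above supply below P*: (1/2)(3.1111)(202.3333 - 193) = (1/2)(3.1111)(9.3333) = 14.5185.

14.52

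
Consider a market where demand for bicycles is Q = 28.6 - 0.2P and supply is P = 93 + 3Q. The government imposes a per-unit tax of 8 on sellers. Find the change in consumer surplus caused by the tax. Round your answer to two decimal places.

Rewriting demand in inverse form: P = 143 - 5Q.
Without the tax, 143 - 5Q = 93 + 3Q so Q* = 6.25 and P* = 111.75.
With the tax, sellers need 8 more per unit: 143 - 5Q = 93 + 3Q + 8, so Q_t = 5.25. Buyers pay P_b = 116.75; sellers receive P_s = P_b - 8 = 108.75.
CS falls from (1/2)(6.25)(31.25) = 97.6562 to (1/2)(5.25)(26.25) = 68.9062, a change of -28.75.

-28.75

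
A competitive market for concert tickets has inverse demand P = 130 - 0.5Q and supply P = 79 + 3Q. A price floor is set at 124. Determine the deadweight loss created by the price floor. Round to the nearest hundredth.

Without the control, 130 - 0.5Q = 79 + 3Q so Q* = 14.5714 and P* = 122.7143.
At the floor price 124, quantity demanded is (130 - 124)/0.5 = 12; demand is the short side, so Q = 12 trades at P = 124.
At Q = 12 the demand price is 124 and the supply price is 115. Deadweight loss is the triangle between the curves from 12 to 14.5714: (1/2)(124 - 115)(14.5714 - 12) = 11.5714.

11.57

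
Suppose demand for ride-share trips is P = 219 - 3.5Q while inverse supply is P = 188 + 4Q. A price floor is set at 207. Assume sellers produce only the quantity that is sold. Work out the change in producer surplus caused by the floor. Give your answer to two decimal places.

Free-market equilibrium: 219 - 3.5Q = 188 + 4Q gives Q* = 4.1333, P* = 204.5333.
At the floor price 207, quantity demanded is (219 - 207)/3.5 = 3.4286; demand is the short side, so Q = 3.4286 trades at P = 207.
PS goes from (1/2)(4.1333)(16.5333) = 34.1689 to 41.6327 (computed as (207 - 188)(3.4286) - (1/2)(4)(3.4286)^2), a change of 7.4638.

7.46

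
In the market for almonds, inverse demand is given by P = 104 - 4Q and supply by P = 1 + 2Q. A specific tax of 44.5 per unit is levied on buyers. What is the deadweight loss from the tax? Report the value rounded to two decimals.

Without the tax, 104 - 4Q = 1 + 2Q so Q* = 17.1667 and P* = 35.3333.
A tax on buyers shifts demand down by 44.5: (104 - 44.5) - 4Q = 1 + 2Q, so Q_t = 9.75. Buyers pay P_b = 65; sellers receive P_s = P_b - 44.5 = 20.5.
Deadweight loss is the triangle between the curves from Q_t to Q*: (1/2)(17.1667 - 9.75)(44.5) = 165.0208.

165.02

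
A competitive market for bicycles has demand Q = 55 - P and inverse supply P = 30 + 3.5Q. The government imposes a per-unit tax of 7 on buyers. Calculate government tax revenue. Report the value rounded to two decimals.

Rewriting demand in inverse form: P = 55 - Q.
Pre-tax equilibrium: 55 - Q = 30 + 3.5Q gives Q* = 5.5556, P* = 49.4444.
With the tax, buyers' net willingness to pay falls by 7: (55 - 7) - Q = 30 + 3.5Q, so Q_t = 4. Buyers pay P_b = 51; sellers receive P_s = P_b - 7 = 44.
Revenue is the tax times quantity traded: 7 x 4 = 28.

28.00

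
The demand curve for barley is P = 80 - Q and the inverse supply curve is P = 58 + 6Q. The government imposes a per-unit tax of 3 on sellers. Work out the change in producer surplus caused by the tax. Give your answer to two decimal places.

-7.53

Pre-tax equilibrium: 80 - Q = 58 + 6Q gives Q* = 3.1429, P* = 76.8571.
A tax on sellers shifts supply up by 3: 80 - Q = 58 + 6Q + 3, so Q_t = 2.7143. Buyers pay P_b = 77.2857; sellers receive P_s = P_b - 3 = 74.2857.
Producers lose the trapezoid between P_s and P* out to Q_t plus the triangle from Q_t to Q*: change in PS = 22.102 - 29.6327 = -7.5306.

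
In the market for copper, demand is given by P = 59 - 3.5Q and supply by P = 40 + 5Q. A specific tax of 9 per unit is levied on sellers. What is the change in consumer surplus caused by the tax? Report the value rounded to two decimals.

Without the tax, 59 - 3.5Q = 40 + 5Q so Q* = 2.2353 and P* = 51.1765.
A tax on sellers shifts supply up by 9: 59 - 3.5Q = 40 + 5Q + 9, so Q_t = 1.1765. Buyers pay P_b = 54.8824; sellers receive P_s = P_b - 9 = 45.8824.
Consumers lose the trapezoid between P* and P_b out to Q_t plus the triangle from Q_t to Q*: change in CS = 2.4221 - 8.7439 = -6.3218.

-6.32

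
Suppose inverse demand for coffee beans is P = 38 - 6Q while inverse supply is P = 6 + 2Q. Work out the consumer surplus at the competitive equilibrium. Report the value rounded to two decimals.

48.00

Setting demand equal to supply, 32 = 8Q, so Q* = 4 and P* = 14.
CS is the area between the demand curve and P* from 0 to Q*: (1/2)(4)(24) = 48.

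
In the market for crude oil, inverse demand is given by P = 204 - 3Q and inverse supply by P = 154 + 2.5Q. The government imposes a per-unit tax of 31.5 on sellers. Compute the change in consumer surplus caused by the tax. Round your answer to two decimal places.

-107.00

Without the tax, 204 - 3Q = 154 + 2.5Q so Q* = 9.0909 and P* = 176.7273.
A tax on sellers shifts supply up by 31.5: 204 - 3Q = 154 + 2.5Q + 31.5, so Q_t = 3.3636. Buyers pay P_b = 193.9091; sellers receive P_s = P_b - 31.5 = 162.4091.
Consumers lose the trapezoid between P* and P_b out to Q_t plus the triangle from Q_t to Q*: change in CS = 16.9711 - 123.9669 = -106.9959.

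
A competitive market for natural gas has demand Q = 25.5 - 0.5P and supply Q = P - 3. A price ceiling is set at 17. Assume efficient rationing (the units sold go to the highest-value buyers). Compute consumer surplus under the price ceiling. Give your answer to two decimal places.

280.00

Rewriting demand in inverse form: P = 51 - 2Q.
Rewriting supply in inverse form: P = 3 + Q.
Free-market equilibrium: 51 - 2Q = 3 + Q gives Q* = 16, P* = 19.
At the ceiling price 17, quantity supplied is (17 - 3)/1 = 14; supply is the short side, so Q = 14 trades at P = 17.
The demand price at Q = 14 is 23. CS is the trapezoid between demand and 17 over [0, 14]: (1/2)[(51 - 17) + (23 - 17)](14) = 280.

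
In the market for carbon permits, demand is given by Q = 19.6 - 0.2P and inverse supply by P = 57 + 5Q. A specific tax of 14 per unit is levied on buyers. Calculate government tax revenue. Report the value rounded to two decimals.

Rewriting demand in inverse form: P = 98 - 5Q.
Pre-tax equilibrium: 98 - 5Q = 57 + 5Q gives Q* = 4.1, P* = 77.5.
A tax on buyers shifts demand down by 14: (98 - 14) - 5Q = 57 + 5Q, so Q_t = 2.7. Buyers pay P_b = 84.5; sellers receive P_s = P_b - 14 = 70.5.
Tax revenue = t x Q_t = 14 x 2.7 = 37.8.

37.80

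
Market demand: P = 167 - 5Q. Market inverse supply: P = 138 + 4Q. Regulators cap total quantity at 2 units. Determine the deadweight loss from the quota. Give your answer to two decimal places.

6.72

Without the quota, 167 - 5Q = 138 + 4Q gives Q* = 3.2222.
At Q = 2 the demand price is 167 - 5(2) = 157 and the supply price is 138 + 4(2) = 146.
DWL = (1/2)(gap between curves at 2) x (Q* - 2) = (1/2)(11)(1.2222) = 6.7222.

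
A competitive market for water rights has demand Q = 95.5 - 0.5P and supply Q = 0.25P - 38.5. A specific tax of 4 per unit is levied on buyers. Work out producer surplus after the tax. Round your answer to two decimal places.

Rewriting demand in inverse form: P = 191 - 2Q.
Rewriting supply in inverse form: P = 154 + 4Q.
Pre-tax equilibrium: 191 - 2Q = 154 + 4Q gives Q* = 6.1667, P* = 178.6667.
With the tax, buyers' net willingness to pay falls by 4: (191 - 4) - 2Q = 154 + 4Q, so Q_t = 5.5. Buyers pay P_b = 180; sellers receive P_s = P_b - 4 = 176.
Producer surplus is the triangle above supply below P_s: (1/2)(5.5)(176 - 154) = 60.5.

60.50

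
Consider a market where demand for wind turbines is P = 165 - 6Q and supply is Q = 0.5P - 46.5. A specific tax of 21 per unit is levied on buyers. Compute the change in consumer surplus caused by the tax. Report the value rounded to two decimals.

Rewriting supply in inverse form: P = 93 + 2Q.
Pre-tax equilibrium: 165 - 6Q = 93 + 2Q gives Q* = 9, P* = 111.
With the tax, buyers' net willingness to pay falls by 21: (165 - 21) - 6Q = 93 + 2Q, so Q_t = 6.375. Buyers pay P_b = 126.75; sellers receive P_s = P_b - 21 = 105.75.
Consumers lose the trapezoid between P* and P_b out to Q_t plus the triangle from Q_t to Q*: change in CS = 121.9219 - 243 = -121.0781.

-121.08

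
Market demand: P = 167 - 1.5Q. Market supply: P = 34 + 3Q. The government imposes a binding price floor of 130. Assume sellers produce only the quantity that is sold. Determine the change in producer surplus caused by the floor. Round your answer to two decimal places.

Without the control, 167 - 1.5Q = 34 + 3Q so Q* = 29.5556 and P* = 122.6667.
At the floor price 130, quantity demanded is (167 - 130)/1.5 = 24.6667; demand is the short side, so Q = 24.6667 trades at P = 130.
PS goes from (1/2)(29.5556)(88.6667) = 1310.2963 to 1455.3333 (computed as (130 - 34)(24.6667) - (1/2)(3)(24.6667)^2), a change of 145.037.

145.04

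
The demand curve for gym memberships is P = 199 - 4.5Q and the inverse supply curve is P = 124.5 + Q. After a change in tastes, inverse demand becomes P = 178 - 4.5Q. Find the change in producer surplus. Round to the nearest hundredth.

-44.43

Initial equilibrium: Q_0 = 13.5455, P_0 = 138.0455; CS_0 = (1/2)(13.5455)(60.9545) = 412.8285, PS_0 = (1/2)(13.5455)(13.5455) = 91.7397.
New equilibrium: 178 - 4.5Q = 124.5 + Q gives Q_1 = 9.7273, P_1 = 134.2273; CS_1 = 212.8946, PS_1 = 47.3099.
Change in producer surplus = 47.3099 - 91.7397 = -44.4298.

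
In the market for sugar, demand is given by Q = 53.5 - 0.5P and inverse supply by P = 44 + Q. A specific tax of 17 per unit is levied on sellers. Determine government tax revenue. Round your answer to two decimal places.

Rewriting demand in inverse form: P = 107 - 2Q.
Pre-tax equilibrium: 107 - 2Q = 44 + Q gives Q* = 21, P* = 65.
A tax on sellers shifts supply up by 17: 107 - 2Q = 44 + Q + 17, so Q_t = 15.3333. Buyers pay P_b = 76.3333; sellers receive P_s = P_b - 17 = 59.3333.
Revenue is the tax times quantity traded: 17 x 15.3333 = 260.6667.

260.67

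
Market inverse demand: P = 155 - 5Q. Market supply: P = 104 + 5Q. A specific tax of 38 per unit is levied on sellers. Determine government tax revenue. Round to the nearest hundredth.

49.40

Pre-tax equilibrium: 155 - 5Q = 104 + 5Q gives Q* = 5.1, P* = 129.5.
With the tax, sellers need 38 more per unit: 155 - 5Q = 104 + 5Q + 38, so Q_t = 1.3. Buyers pay P_b = 148.5; sellers receive P_s = P_b - 38 = 110.5.
Tax revenue = t x Q_t = 38 x 1.3 = 49.4.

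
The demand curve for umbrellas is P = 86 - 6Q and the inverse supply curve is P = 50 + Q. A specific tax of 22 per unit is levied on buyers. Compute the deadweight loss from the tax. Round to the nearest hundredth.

34.57

Pre-tax equilibrium: 86 - 6Q = 50 + Q gives Q* = 5.1429, P* = 55.1429.
With the tax, buyers' net willingness to pay falls by 22: (86 - 22) - 6Q = 50 + Q, so Q_t = 2. Buyers pay P_b = 74; sellers receive P_s = P_b - 22 = 52.
Deadweight loss is the triangle between the curves from Q_t to Q*: (1/2)(5.1429 - 2)(22) = 34.5714.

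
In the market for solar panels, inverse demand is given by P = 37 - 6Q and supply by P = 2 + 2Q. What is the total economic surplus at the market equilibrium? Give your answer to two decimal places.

Equilibrium: 37 - 6Q = 2 + 2Q, so Q* = 4.375 and P* = 10.75.
CS = (1/2)(4.375)(26.25) = 57.4219 and PS = (1/2)(4.375)(8.75) = 19.1406, so total surplus = 76.5625.

76.56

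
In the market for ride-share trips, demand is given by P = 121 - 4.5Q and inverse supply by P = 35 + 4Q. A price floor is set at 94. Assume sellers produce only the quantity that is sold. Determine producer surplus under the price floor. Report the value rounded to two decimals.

Without the control, 121 - 4.5Q = 35 + 4Q so Q* = 10.1176 and P* = 75.4706.
At P = 94, buyers demand (121 - 94)/4.5 = 6 while sellers would supply more, so the quantity traded is 6 at price 94.
The supply price at Q = 6 is 59. PS is the trapezoid between 94 and supply over [0, 6]: (1/2)[(94 - 35) + (94 - 59)](6) = 282.

282.00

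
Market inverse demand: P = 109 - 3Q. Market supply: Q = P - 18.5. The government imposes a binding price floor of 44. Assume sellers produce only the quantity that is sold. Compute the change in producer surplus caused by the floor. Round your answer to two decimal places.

61.83

Rewriting supply in inverse form: P = 18.5 + Q.
Free-market equilibrium: 109 - 3Q = 18.5 + Q gives Q* = 22.625, P* = 41.125.
At the floor price 44, quantity demanded is (109 - 44)/3 = 21.6667; demand is the short side, so Q = 21.6667 trades at P = 44.
PS goes from (1/2)(22.625)(22.625) = 255.9453 to 317.7778 (computed as (44 - 18.5)(21.6667) - (1/2)(1)(21.6667)^2), a change of 61.8325.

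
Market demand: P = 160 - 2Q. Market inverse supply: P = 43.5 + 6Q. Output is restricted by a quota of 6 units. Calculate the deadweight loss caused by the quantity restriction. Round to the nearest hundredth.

Without the quota, 160 - 2Q = 43.5 + 6Q gives Q* = 14.5625.
At Q = 6 the demand price is 160 - 2(6) = 148 and the supply price is 43.5 + 6(6) = 79.5.
Deadweight loss is the triangle between the curves from 6 to 14.5625: (1/2)(148 - 79.5)(14.5625 - 6) = 293.2656.

293.27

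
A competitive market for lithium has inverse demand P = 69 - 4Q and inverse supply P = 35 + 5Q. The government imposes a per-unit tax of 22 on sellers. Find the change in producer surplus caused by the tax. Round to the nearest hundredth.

-31.23

Pre-tax equilibrium: 69 - 4Q = 35 + 5Q gives Q* = 3.7778, P* = 53.8889.
With the tax, sellers need 22 more per unit: 69 - 4Q = 35 + 5Q + 22, so Q_t = 1.3333. Buyers pay P_b = 63.6667; sellers receive P_s = P_b - 22 = 41.6667.
Producers lose the trapezoid between P_s and P* out to Q_t plus the triangle from Q_t to Q*: change in PS = 4.4444 - 35.679 = -31.2346.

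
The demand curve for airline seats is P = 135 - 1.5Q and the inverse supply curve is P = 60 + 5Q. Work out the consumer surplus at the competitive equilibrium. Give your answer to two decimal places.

Equilibrium: 135 - 1.5Q = 60 + 5Q, so Q* = 11.5385 and P* = 117.6923.
Consumer surplus is the triangle under demand above P*: (1/2)(11.5385)(135 - 117.6923) = (1/2)(11.5385)(17.3077) = 99.8521.

99.85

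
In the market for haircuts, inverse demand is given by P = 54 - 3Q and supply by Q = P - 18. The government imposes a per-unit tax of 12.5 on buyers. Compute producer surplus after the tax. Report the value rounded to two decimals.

17.26

Rewriting supply in inverse form: P = 18 + Q.
Without the tax, 54 - 3Q = 18 + Q so Q* = 9 and P* = 27.
A tax on buyers shifts demand down by 12.5: (54 - 12.5) - 3Q = 18 + Q, so Q_t = 5.875. Buyers pay P_b = 36.375; sellers receive P_s = P_b - 12.5 = 23.875.
PS = (1/2)(Q_t)(P_s - 18) = (1/2)(5.875)(5.875) = 17.2578.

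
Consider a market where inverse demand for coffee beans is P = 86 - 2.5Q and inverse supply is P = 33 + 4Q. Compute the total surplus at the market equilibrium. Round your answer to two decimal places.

216.08

Setting demand equal to supply, 53 = 6.5Q, so Q* = 8.1538 and P* = 65.6154.
CS = (1/2)(8.1538)(20.3846) = 83.1065 and PS = (1/2)(8.1538)(32.6154) = 132.9704, so total surplus = 216.0769.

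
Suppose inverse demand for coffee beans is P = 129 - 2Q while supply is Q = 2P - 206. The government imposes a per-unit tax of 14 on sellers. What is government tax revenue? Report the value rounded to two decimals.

Rewriting supply in inverse form: P = 103 + 0.5Q.
Without the tax, 129 - 2Q = 103 + 0.5Q so Q* = 10.4 and P* = 108.2.
A tax on sellers shifts supply up by 14: 129 - 2Q = 103 + 0.5Q + 14, so Q_t = 4.8. Buyers pay P_b = 119.4; sellers receive P_s = P_b - 14 = 105.4.
Revenue is the tax times quantity traded: 14 x 4.8 = 67.2.

67.20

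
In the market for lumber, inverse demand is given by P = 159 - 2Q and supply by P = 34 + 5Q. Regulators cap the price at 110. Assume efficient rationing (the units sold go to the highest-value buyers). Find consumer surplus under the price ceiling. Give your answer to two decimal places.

Free-market equilibrium: 159 - 2Q = 34 + 5Q gives Q* = 17.8571, P* = 123.2857.
At P = 110, sellers supply (110 - 34)/5 = 15.2 while buyers want more, so the quantity traded is 15.2 at price 110.
The demand price at Q = 15.2 is 128.6. CS is the trapezoid between demand and 110 over [0, 15.2]: (1/2)[(159 - 110) + (128.6 - 110)](15.2) = 513.76.

513.76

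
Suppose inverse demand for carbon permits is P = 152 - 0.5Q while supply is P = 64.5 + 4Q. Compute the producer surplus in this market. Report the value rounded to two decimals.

756.17

Setting demand equal to supply, 87.5 = 4.5Q, so Q* = 19.4444 and P* = 142.2778.
PS is the area between P* and the supply curve from 0 to Q*: (1/2)(19.4444)(77.7778) = 756.1728.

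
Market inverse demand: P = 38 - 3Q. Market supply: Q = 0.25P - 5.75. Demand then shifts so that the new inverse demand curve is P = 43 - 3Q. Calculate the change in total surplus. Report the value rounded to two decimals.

Rewriting supply in inverse form: P = 23 + 4Q.
Initial equilibrium: Q_0 = 2.1429, P_0 = 31.5714; CS_0 = (1/2)(2.1429)(6.4286) = 6.8878, PS_0 = (1/2)(2.1429)(8.5714) = 9.1837.
New equilibrium: 43 - 3Q = 23 + 4Q gives Q_1 = 2.8571, P_1 = 34.4286; CS_1 = 12.2449, PS_1 = 16.3265.
Change in total surplus = (12.2449 + 16.3265) - (6.8878 + 9.1837) = 12.5.

12.50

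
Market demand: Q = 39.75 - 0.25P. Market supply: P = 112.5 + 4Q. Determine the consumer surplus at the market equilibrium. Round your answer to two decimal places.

67.57

Rewriting demand in inverse form: P = 159 - 4Q.
Set 159 - 4Q = 112.5 + 4Q, which gives 46.5 = 8Q, so Q* = 5.8125 and P* = 159 - 4(5.8125) = 135.75.
CS is the area between the demand curve and P* from 0 to Q*: (1/2)(5.8125)(23.25) = 67.5703.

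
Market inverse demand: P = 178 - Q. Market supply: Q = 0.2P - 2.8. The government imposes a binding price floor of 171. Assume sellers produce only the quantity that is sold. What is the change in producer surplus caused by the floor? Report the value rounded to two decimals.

-891.28

Rewriting supply in inverse form: P = 14 + 5Q.
Without the control, 178 - Q = 14 + 5Q so Q* = 27.3333 and P* = 150.6667.
At P = 171, buyers demand (178 - 171)/1 = 7 while sellers would supply more, so the quantity traded is 7 at price 171.
PS goes from (1/2)(27.3333)(136.6667) = 1867.7778 to 976.5 (computed as (171 - 14)(7) - (1/2)(5)(7)^2), a change of -891.2778.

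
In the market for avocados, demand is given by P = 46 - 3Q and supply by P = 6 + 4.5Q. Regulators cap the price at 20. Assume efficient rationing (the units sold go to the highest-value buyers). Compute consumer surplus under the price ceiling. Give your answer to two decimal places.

66.37

Free-market equilibrium: 46 - 3Q = 6 + 4.5Q gives Q* = 5.3333, P* = 30.
At the ceiling price 20, quantity supplied is (20 - 6)/4.5 = 3.1111; supply is the short side, so Q = 3.1111 trades at P = 20.
The demand price at Q = 3.1111 is 36.6667. CS is the trapezoid between demand and 20 over [0, 3.1111]: (1/2)[(46 - 20) + (36.6667 - 20)](3.1111) = 66.3704.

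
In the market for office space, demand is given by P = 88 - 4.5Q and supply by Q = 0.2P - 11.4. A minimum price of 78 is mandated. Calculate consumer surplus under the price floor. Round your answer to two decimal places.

Rewriting supply in inverse form: P = 57 + 5Q.
Free-market equilibrium: 88 - 4.5Q = 57 + 5Q gives Q* = 3.2632, P* = 73.3158.
At P = 78, buyers demand (88 - 78)/4.5 = 2.2222 while sellers would supply more, so the quantity traded is 2.2222 at price 78.
CS is the triangle under demand above 78: (1/2)(2.2222)(88 - 78) = 11.1111.

11.11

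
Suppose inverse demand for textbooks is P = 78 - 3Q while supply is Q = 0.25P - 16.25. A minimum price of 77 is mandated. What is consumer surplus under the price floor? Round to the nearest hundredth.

Rewriting supply in inverse form: P = 65 + 4Q.
Free-market equilibrium: 78 - 3Q = 65 + 4Q gives Q* = 1.8571, P* = 72.4286.
At the floor price 77, quantity demanded is (78 - 77)/3 = 0.3333; demand is the short side, so Q = 0.3333 trades at P = 77.
CS is the triangle under demand above 77: (1/2)(0.3333)(78 - 77) = 0.1667.

0.17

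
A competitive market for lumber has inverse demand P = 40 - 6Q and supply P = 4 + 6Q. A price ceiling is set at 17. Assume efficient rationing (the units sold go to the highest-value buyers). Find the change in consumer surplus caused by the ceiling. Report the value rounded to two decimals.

Without the control, 40 - 6Q = 4 + 6Q so Q* = 3 and P* = 22.
At P = 17, sellers supply (17 - 4)/6 = 2.1667 while buyers want more, so the quantity traded is 2.1667 at price 17.
CS goes from (1/2)(3)(18) = 27 to 35.75 (computed as (40 - 17)(2.1667) - (1/2)(6)(2.1667)^2), a change of 8.75.

8.75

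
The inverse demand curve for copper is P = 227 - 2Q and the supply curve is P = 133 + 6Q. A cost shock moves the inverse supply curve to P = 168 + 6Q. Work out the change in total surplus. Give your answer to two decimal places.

Initial equilibrium: Q_0 = 11.75, P_0 = 203.5; CS_0 = (1/2)(11.75)(23.5) = 138.0625, PS_0 = (1/2)(11.75)(70.5) = 414.1875.
New equilibrium: 227 - 2Q = 168 + 6Q gives Q_1 = 7.375, P_1 = 212.25; CS_1 = 54.3906, PS_1 = 163.1719.
Change in total surplus = (54.3906 + 163.1719) - (138.0625 + 414.1875) = -334.6875.

-334.69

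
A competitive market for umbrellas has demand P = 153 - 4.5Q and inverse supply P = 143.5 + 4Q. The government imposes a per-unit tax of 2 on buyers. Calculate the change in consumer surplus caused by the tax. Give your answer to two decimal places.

-1.06

Pre-tax equilibrium: 153 - 4.5Q = 143.5 + 4Q gives Q* = 1.1176, P* = 147.9706.
With the tax, buyers' net willingness to pay falls by 2: (153 - 2) - 4.5Q = 143.5 + 4Q, so Q_t = 0.8824. Buyers pay P_b = 149.0294; sellers receive P_s = P_b - 2 = 147.0294.
CS falls from (1/2)(1.1176)(5.0294) = 2.8106 to (1/2)(0.8824)(3.9706) = 1.7517, a change of -1.0588.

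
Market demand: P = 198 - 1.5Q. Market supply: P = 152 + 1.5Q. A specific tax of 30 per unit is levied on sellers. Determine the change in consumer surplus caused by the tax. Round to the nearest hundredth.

-155.00

Pre-tax equilibrium: 198 - 1.5Q = 152 + 1.5Q gives Q* = 15.3333, P* = 175.
With the tax, sellers need 30 more per unit: 198 - 1.5Q = 152 + 1.5Q + 30, so Q_t = 5.3333. Buyers pay P_b = 190; sellers receive P_s = P_b - 30 = 160.
Consumers lose the trapezoid between P* and P_b out to Q_t plus the triangle from Q_t to Q*: change in CS = 21.3333 - 176.3333 = -155.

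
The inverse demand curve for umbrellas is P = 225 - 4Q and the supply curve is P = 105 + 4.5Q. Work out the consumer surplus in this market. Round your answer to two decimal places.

Set 225 - 4Q = 105 + 4.5Q, which gives 120 = 8.5Q, so Q* = 14.1176 and P* = 225 - 4(14.1176) = 168.5294.
CS is the area between the demand curve and P* from 0 to Q*: (1/2)(14.1176)(56.4706) = 398.6159.

398.62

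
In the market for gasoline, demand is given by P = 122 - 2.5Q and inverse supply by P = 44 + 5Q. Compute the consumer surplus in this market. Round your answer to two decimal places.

135.20

Equilibrium: 122 - 2.5Q = 44 + 5Q, so Q* = 10.4 and P* = 96.
Consumer surplus is the triangle under demand above P*: (1/2)(10.4)(122 - 96) = (1/2)(10.4)(26) = 135.2.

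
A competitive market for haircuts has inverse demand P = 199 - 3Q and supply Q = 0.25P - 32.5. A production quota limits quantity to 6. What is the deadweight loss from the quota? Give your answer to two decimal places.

Rewriting supply in inverse form: P = 130 + 4Q.
Unrestricted equilibrium: Q* = (199 - 130)/(3 + 4) = 9.8571.
At Q = 6 the demand price is 199 - 3(6) = 181 and the supply price is 130 + 4(6) = 154.
DWL = (1/2)(gap between curves at 6) x (Q* - 6) = (1/2)(27)(3.8571) = 52.0714.

52.07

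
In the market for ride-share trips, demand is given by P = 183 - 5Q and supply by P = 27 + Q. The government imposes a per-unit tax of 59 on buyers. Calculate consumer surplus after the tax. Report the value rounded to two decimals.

Without the tax, 183 - 5Q = 27 + Q so Q* = 26 and P* = 53.
A tax on buyers shifts demand down by 59: (183 - 59) - 5Q = 27 + Q, so Q_t = 16.1667. Buyers pay P_b = 102.1667; sellers receive P_s = P_b - 59 = 43.1667.
CS = (1/2)(Q_t)(183 - P_b) = (1/2)(16.1667)(80.8333) = 653.4028.

653.40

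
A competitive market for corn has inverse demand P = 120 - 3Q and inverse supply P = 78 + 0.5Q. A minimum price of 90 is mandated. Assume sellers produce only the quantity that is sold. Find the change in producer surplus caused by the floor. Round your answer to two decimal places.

59.00

Without the control, 120 - 3Q = 78 + 0.5Q so Q* = 12 and P* = 84.
At the floor price 90, quantity demanded is (120 - 90)/3 = 10; demand is the short side, so Q = 10 trades at P = 90.
PS goes from (1/2)(12)(6) = 36 to 95 (computed as (90 - 78)(10) - (1/2)(0.5)(10)^2), a change of 59.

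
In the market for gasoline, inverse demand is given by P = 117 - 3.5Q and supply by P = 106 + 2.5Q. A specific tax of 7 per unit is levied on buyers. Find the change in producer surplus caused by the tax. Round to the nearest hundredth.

-3.65

Pre-tax equilibrium: 117 - 3.5Q = 106 + 2.5Q gives Q* = 1.8333, P* = 110.5833.
A tax on buyers shifts demand down by 7: (117 - 7) - 3.5Q = 106 + 2.5Q, so Q_t = 0.6667. Buyers pay P_b = 114.6667; sellers receive P_s = P_b - 7 = 107.6667.
PS falls from (1/2)(1.8333)(4.5833) = 4.2014 to (1/2)(0.6667)(1.6667) = 0.5556, a change of -3.6458.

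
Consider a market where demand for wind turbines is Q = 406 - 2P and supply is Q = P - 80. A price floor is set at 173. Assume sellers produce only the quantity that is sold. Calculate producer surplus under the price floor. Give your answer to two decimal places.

3780.00

Rewriting demand in inverse form: P = 203 - 0.5Q.
Rewriting supply in inverse form: P = 80 + Q.
Without the control, 203 - 0.5Q = 80 + Q so Q* = 82 and P* = 162.
At P = 173, buyers demand (203 - 173)/0.5 = 60 while sellers would supply more, so the quantity traded is 60 at price 173.
The supply price at Q = 60 is 140. PS is the trapezoid between 173 and supply over [0, 60]: (1/2)[(173 - 80) + (173 - 140)](60) = 3780.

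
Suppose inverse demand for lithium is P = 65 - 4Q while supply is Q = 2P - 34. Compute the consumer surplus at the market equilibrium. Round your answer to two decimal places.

227.56

Rewriting supply in inverse form: P = 17 + 0.5Q.
Set 65 - 4Q = 17 + 0.5Q, which gives 48 = 4.5Q, so Q* = 10.6667 and P* = 65 - 4(10.6667) = 22.3333.
Consumer surplus is the triangle under demand above P*: (1/2)(10.6667)(65 - 22.3333) = (1/2)(10.6667)(42.6667) = 227.5556.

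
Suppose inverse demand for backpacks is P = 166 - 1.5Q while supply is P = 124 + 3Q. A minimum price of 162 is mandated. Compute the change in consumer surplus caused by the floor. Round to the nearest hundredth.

Without the control, 166 - 1.5Q = 124 + 3Q so Q* = 9.3333 and P* = 152.
At P = 162, buyers demand (166 - 162)/1.5 = 2.6667 while sellers would supply more, so the quantity traded is 2.6667 at price 162.
CS goes from (1/2)(9.3333)(14) = 65.3333 to 5.3333 (computed as (166 - 162)(2.6667) - (1/2)(1.5)(2.6667)^2), a change of -60.

-60.00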